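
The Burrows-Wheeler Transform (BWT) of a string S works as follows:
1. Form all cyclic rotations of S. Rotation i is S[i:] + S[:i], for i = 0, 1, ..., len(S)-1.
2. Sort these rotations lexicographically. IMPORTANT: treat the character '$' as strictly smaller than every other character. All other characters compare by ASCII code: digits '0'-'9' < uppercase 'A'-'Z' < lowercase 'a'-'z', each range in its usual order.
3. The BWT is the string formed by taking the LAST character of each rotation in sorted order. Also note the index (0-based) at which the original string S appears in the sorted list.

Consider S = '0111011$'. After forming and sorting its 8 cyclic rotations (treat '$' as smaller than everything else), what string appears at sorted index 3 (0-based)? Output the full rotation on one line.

All 8 rotations (rotation i = S[i:]+S[:i]):
  rot[0] = 0111011$
  rot[1] = 111011$0
  rot[2] = 11011$01
  rot[3] = 1011$011
  rot[4] = 011$0111
  rot[5] = 11$01110
  rot[6] = 1$011101
  rot[7] = $0111011
Sorted (with $ < everything):
  sorted[0] = $0111011
  sorted[1] = 011$0111
  sorted[2] = 0111011$
  sorted[3] = 1$011101
  sorted[4] = 1011$011
  sorted[5] = 11$01110
  sorted[6] = 11011$01
  sorted[7] = 111011$0
sorted[3] = 1$011101

Answer: 1$011101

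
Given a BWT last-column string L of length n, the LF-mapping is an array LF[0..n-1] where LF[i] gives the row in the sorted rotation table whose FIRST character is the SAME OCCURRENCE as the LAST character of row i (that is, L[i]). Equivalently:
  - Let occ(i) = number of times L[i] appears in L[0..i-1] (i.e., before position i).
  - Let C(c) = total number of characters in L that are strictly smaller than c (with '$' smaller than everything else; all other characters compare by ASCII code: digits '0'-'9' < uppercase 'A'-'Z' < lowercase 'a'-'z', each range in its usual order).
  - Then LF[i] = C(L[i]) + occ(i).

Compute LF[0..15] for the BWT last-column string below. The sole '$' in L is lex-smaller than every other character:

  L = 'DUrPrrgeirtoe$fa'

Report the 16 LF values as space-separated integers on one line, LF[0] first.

Answer: 1 3 11 2 12 13 8 5 9 14 15 10 6 0 7 4

Derivation:
Char counts: '$':1, 'D':1, 'P':1, 'U':1, 'a':1, 'e':2, 'f':1, 'g':1, 'i':1, 'o':1, 'r':4, 't':1
C (first-col start): C('$')=0, C('D')=1, C('P')=2, C('U')=3, C('a')=4, C('e')=5, C('f')=7, C('g')=8, C('i')=9, C('o')=10, C('r')=11, C('t')=15
L[0]='D': occ=0, LF[0]=C('D')+0=1+0=1
L[1]='U': occ=0, LF[1]=C('U')+0=3+0=3
L[2]='r': occ=0, LF[2]=C('r')+0=11+0=11
L[3]='P': occ=0, LF[3]=C('P')+0=2+0=2
L[4]='r': occ=1, LF[4]=C('r')+1=11+1=12
L[5]='r': occ=2, LF[5]=C('r')+2=11+2=13
L[6]='g': occ=0, LF[6]=C('g')+0=8+0=8
L[7]='e': occ=0, LF[7]=C('e')+0=5+0=5
L[8]='i': occ=0, LF[8]=C('i')+0=9+0=9
L[9]='r': occ=3, LF[9]=C('r')+3=11+3=14
L[10]='t': occ=0, LF[10]=C('t')+0=15+0=15
L[11]='o': occ=0, LF[11]=C('o')+0=10+0=10
L[12]='e': occ=1, LF[12]=C('e')+1=5+1=6
L[13]='$': occ=0, LF[13]=C('$')+0=0+0=0
L[14]='f': occ=0, LF[14]=C('f')+0=7+0=7
L[15]='a': occ=0, LF[15]=C('a')+0=4+0=4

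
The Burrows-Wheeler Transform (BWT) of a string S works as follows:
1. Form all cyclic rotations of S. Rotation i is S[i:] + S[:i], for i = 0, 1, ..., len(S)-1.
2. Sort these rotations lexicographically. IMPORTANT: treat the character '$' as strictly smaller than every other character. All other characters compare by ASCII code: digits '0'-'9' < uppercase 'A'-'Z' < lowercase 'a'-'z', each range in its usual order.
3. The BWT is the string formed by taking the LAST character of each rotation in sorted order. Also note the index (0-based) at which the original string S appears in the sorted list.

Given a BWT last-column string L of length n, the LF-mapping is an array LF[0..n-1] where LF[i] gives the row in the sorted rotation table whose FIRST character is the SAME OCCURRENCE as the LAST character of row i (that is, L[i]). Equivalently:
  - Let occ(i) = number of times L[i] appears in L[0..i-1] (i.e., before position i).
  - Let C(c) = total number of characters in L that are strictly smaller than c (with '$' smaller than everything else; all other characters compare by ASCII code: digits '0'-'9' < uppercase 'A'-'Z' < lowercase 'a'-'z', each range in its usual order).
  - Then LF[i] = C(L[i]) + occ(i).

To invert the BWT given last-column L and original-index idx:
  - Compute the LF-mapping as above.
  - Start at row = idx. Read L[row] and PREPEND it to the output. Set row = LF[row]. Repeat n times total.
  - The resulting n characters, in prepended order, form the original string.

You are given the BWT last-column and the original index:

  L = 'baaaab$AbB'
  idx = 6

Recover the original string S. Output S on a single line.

Answer: aaBbbaaAb$

Derivation:
LF mapping: 7 3 4 5 6 8 0 1 9 2
Walk LF starting at row 6, prepending L[row]:
  step 1: row=6, L[6]='$', prepend. Next row=LF[6]=0
  step 2: row=0, L[0]='b', prepend. Next row=LF[0]=7
  step 3: row=7, L[7]='A', prepend. Next row=LF[7]=1
  step 4: row=1, L[1]='a', prepend. Next row=LF[1]=3
  step 5: row=3, L[3]='a', prepend. Next row=LF[3]=5
  step 6: row=5, L[5]='b', prepend. Next row=LF[5]=8
  step 7: row=8, L[8]='b', prepend. Next row=LF[8]=9
  step 8: row=9, L[9]='B', prepend. Next row=LF[9]=2
  step 9: row=2, L[2]='a', prepend. Next row=LF[2]=4
  step 10: row=4, L[4]='a', prepend. Next row=LF[4]=6
Reversed output: aaBbbaaAb$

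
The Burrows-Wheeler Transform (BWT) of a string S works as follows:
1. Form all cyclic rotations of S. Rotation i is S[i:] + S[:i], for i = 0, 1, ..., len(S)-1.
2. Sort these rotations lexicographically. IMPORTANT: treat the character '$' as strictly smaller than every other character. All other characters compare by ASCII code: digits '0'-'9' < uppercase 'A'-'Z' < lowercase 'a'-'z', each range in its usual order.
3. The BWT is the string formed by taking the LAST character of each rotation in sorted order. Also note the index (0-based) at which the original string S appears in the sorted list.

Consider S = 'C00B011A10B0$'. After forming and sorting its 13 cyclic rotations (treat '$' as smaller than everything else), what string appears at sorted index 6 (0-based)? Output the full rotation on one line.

Answer: 10B0$C00B011A

Derivation:
All 13 rotations (rotation i = S[i:]+S[:i]):
  rot[0] = C00B011A10B0$
  rot[1] = 00B011A10B0$C
  rot[2] = 0B011A10B0$C0
  rot[3] = B011A10B0$C00
  rot[4] = 011A10B0$C00B
  rot[5] = 11A10B0$C00B0
  rot[6] = 1A10B0$C00B01
  rot[7] = A10B0$C00B011
  rot[8] = 10B0$C00B011A
  rot[9] = 0B0$C00B011A1
  rot[10] = B0$C00B011A10
  rot[11] = 0$C00B011A10B
  rot[12] = $C00B011A10B0
Sorted (with $ < everything):
  sorted[0] = $C00B011A10B0
  sorted[1] = 0$C00B011A10B
  sorted[2] = 00B011A10B0$C
  sorted[3] = 011A10B0$C00B
  sorted[4] = 0B0$C00B011A1
  sorted[5] = 0B011A10B0$C0
  sorted[6] = 10B0$C00B011A
  sorted[7] = 11A10B0$C00B0
  sorted[8] = 1A10B0$C00B01
  sorted[9] = A10B0$C00B011
  sorted[10] = B0$C00B011A10
  sorted[11] = B011A10B0$C00
  sorted[12] = C00B011A10B0$
sorted[6] = 10B0$C00B011A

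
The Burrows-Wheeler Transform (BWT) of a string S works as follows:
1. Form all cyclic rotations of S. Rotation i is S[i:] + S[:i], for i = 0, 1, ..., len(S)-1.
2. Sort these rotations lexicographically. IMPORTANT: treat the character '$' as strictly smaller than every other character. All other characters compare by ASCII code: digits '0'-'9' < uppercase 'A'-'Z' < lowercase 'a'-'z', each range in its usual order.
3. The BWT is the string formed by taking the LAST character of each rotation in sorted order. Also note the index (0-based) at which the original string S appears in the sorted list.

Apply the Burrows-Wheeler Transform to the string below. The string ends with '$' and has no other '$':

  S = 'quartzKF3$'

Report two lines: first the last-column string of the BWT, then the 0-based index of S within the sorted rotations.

Answer: 3FKzu$arqt
5

Derivation:
All 10 rotations (rotation i = S[i:]+S[:i]):
  rot[0] = quartzKF3$
  rot[1] = uartzKF3$q
  rot[2] = artzKF3$qu
  rot[3] = rtzKF3$qua
  rot[4] = tzKF3$quar
  rot[5] = zKF3$quart
  rot[6] = KF3$quartz
  rot[7] = F3$quartzK
  rot[8] = 3$quartzKF
  rot[9] = $quartzKF3
Sorted (with $ < everything):
  sorted[0] = $quartzKF3  (last char: '3')
  sorted[1] = 3$quartzKF  (last char: 'F')
  sorted[2] = F3$quartzK  (last char: 'K')
  sorted[3] = KF3$quartz  (last char: 'z')
  sorted[4] = artzKF3$qu  (last char: 'u')
  sorted[5] = quartzKF3$  (last char: '$')
  sorted[6] = rtzKF3$qua  (last char: 'a')
  sorted[7] = tzKF3$quar  (last char: 'r')
  sorted[8] = uartzKF3$q  (last char: 'q')
  sorted[9] = zKF3$quart  (last char: 't')
Last column: 3FKzu$arqt
Original string S is at sorted index 5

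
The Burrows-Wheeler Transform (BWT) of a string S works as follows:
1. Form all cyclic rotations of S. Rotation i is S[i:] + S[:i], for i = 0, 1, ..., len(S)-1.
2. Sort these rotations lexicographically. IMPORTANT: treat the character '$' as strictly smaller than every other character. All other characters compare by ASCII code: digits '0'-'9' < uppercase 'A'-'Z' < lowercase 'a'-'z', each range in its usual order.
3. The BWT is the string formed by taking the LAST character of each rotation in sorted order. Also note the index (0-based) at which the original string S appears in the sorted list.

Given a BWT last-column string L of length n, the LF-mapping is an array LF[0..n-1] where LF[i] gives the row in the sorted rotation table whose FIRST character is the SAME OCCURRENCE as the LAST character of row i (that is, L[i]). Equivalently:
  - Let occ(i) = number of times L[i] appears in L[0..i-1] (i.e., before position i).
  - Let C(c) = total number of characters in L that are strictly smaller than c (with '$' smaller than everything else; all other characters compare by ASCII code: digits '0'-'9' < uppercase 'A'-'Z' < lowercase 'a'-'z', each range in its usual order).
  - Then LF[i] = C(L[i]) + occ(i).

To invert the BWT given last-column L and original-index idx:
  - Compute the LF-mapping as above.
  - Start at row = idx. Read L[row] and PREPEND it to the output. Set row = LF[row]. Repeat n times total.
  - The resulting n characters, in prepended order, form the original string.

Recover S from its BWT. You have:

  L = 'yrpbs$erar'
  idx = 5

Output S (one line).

Answer: raspberry$

Derivation:
LF mapping: 9 5 4 2 8 0 3 6 1 7
Walk LF starting at row 5, prepending L[row]:
  step 1: row=5, L[5]='$', prepend. Next row=LF[5]=0
  step 2: row=0, L[0]='y', prepend. Next row=LF[0]=9
  step 3: row=9, L[9]='r', prepend. Next row=LF[9]=7
  step 4: row=7, L[7]='r', prepend. Next row=LF[7]=6
  step 5: row=6, L[6]='e', prepend. Next row=LF[6]=3
  step 6: row=3, L[3]='b', prepend. Next row=LF[3]=2
  step 7: row=2, L[2]='p', prepend. Next row=LF[2]=4
  step 8: row=4, L[4]='s', prepend. Next row=LF[4]=8
  step 9: row=8, L[8]='a', prepend. Next row=LF[8]=1
  step 10: row=1, L[1]='r', prepend. Next row=LF[1]=5
Reversed output: raspberry$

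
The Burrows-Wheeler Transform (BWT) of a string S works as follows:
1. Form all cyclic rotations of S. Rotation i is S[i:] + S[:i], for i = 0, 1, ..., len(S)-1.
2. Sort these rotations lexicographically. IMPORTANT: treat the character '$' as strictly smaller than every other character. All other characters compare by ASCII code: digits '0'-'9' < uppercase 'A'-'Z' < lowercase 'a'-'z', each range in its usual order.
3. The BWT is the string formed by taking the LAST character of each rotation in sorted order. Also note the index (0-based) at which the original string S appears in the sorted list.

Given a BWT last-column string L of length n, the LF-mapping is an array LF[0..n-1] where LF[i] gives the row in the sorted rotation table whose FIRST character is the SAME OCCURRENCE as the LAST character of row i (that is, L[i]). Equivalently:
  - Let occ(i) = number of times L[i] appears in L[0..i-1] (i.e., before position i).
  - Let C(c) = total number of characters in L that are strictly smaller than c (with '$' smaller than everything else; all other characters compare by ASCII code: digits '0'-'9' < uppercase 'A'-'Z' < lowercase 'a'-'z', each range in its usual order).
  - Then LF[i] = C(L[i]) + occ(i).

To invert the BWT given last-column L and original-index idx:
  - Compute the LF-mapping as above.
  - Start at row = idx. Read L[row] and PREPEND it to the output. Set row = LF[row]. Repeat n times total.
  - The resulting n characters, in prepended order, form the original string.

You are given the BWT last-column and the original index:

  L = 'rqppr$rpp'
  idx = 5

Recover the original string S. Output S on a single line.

LF mapping: 6 5 1 2 7 0 8 3 4
Walk LF starting at row 5, prepending L[row]:
  step 1: row=5, L[5]='$', prepend. Next row=LF[5]=0
  step 2: row=0, L[0]='r', prepend. Next row=LF[0]=6
  step 3: row=6, L[6]='r', prepend. Next row=LF[6]=8
  step 4: row=8, L[8]='p', prepend. Next row=LF[8]=4
  step 5: row=4, L[4]='r', prepend. Next row=LF[4]=7
  step 6: row=7, L[7]='p', prepend. Next row=LF[7]=3
  step 7: row=3, L[3]='p', prepend. Next row=LF[3]=2
  step 8: row=2, L[2]='p', prepend. Next row=LF[2]=1
  step 9: row=1, L[1]='q', prepend. Next row=LF[1]=5
Reversed output: qppprprr$

Answer: qppprprr$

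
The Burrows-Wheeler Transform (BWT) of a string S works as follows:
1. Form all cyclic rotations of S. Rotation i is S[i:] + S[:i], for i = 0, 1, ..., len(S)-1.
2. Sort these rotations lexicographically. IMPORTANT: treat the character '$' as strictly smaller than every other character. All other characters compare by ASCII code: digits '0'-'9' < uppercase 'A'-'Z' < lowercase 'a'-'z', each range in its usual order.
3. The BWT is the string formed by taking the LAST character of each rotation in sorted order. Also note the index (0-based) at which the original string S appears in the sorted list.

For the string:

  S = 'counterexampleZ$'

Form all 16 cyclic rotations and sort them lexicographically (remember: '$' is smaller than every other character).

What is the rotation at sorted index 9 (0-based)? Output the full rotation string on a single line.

Answer: nterexampleZ$cou

Derivation:
All 16 rotations (rotation i = S[i:]+S[:i]):
  rot[0] = counterexampleZ$
  rot[1] = ounterexampleZ$c
  rot[2] = unterexampleZ$co
  rot[3] = nterexampleZ$cou
  rot[4] = terexampleZ$coun
  rot[5] = erexampleZ$count
  rot[6] = rexampleZ$counte
  rot[7] = exampleZ$counter
  rot[8] = xampleZ$countere
  rot[9] = ampleZ$counterex
  rot[10] = mpleZ$counterexa
  rot[11] = pleZ$counterexam
  rot[12] = leZ$counterexamp
  rot[13] = eZ$counterexampl
  rot[14] = Z$counterexample
  rot[15] = $counterexampleZ
Sorted (with $ < everything):
  sorted[0] = $counterexampleZ
  sorted[1] = Z$counterexample
  sorted[2] = ampleZ$counterex
  sorted[3] = counterexampleZ$
  sorted[4] = eZ$counterexampl
  sorted[5] = erexampleZ$count
  sorted[6] = exampleZ$counter
  sorted[7] = leZ$counterexamp
  sorted[8] = mpleZ$counterexa
  sorted[9] = nterexampleZ$cou
  sorted[10] = ounterexampleZ$c
  sorted[11] = pleZ$counterexam
  sorted[12] = rexampleZ$counte
  sorted[13] = terexampleZ$coun
  sorted[14] = unterexampleZ$co
  sorted[15] = xampleZ$countere
sorted[9] = nterexampleZ$cou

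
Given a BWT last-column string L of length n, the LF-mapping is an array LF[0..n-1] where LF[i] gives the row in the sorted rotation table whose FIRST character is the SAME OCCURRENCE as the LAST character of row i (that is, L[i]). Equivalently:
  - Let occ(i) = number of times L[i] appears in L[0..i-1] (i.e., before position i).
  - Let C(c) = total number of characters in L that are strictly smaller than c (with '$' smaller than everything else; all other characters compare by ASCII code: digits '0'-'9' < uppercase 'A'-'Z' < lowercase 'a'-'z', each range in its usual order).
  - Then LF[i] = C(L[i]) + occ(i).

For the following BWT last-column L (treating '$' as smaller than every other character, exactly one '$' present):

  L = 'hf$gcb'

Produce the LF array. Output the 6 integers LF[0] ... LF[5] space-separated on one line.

Char counts: '$':1, 'b':1, 'c':1, 'f':1, 'g':1, 'h':1
C (first-col start): C('$')=0, C('b')=1, C('c')=2, C('f')=3, C('g')=4, C('h')=5
L[0]='h': occ=0, LF[0]=C('h')+0=5+0=5
L[1]='f': occ=0, LF[1]=C('f')+0=3+0=3
L[2]='$': occ=0, LF[2]=C('$')+0=0+0=0
L[3]='g': occ=0, LF[3]=C('g')+0=4+0=4
L[4]='c': occ=0, LF[4]=C('c')+0=2+0=2
L[5]='b': occ=0, LF[5]=C('b')+0=1+0=1

Answer: 5 3 0 4 2 1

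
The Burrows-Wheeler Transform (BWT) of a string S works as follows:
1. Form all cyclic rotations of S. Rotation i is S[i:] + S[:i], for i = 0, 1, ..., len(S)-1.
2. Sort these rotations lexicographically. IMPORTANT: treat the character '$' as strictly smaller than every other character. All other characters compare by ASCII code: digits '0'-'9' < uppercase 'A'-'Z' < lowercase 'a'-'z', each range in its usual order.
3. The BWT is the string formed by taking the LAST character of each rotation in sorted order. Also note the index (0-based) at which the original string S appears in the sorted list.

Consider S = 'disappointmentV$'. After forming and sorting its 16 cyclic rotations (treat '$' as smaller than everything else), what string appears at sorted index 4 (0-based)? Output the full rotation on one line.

Answer: entV$disappointm

Derivation:
All 16 rotations (rotation i = S[i:]+S[:i]):
  rot[0] = disappointmentV$
  rot[1] = isappointmentV$d
  rot[2] = sappointmentV$di
  rot[3] = appointmentV$dis
  rot[4] = ppointmentV$disa
  rot[5] = pointmentV$disap
  rot[6] = ointmentV$disapp
  rot[7] = intmentV$disappo
  rot[8] = ntmentV$disappoi
  rot[9] = tmentV$disappoin
  rot[10] = mentV$disappoint
  rot[11] = entV$disappointm
  rot[12] = ntV$disappointme
  rot[13] = tV$disappointmen
  rot[14] = V$disappointment
  rot[15] = $disappointmentV
Sorted (with $ < everything):
  sorted[0] = $disappointmentV
  sorted[1] = V$disappointment
  sorted[2] = appointmentV$dis
  sorted[3] = disappointmentV$
  sorted[4] = entV$disappointm
  sorted[5] = intmentV$disappo
  sorted[6] = isappointmentV$d
  sorted[7] = mentV$disappoint
  sorted[8] = ntV$disappointme
  sorted[9] = ntmentV$disappoi
  sorted[10] = ointmentV$disapp
  sorted[11] = pointmentV$disap
  sorted[12] = ppointmentV$disa
  sorted[13] = sappointmentV$di
  sorted[14] = tV$disappointmen
  sorted[15] = tmentV$disappoin
sorted[4] = entV$disappointm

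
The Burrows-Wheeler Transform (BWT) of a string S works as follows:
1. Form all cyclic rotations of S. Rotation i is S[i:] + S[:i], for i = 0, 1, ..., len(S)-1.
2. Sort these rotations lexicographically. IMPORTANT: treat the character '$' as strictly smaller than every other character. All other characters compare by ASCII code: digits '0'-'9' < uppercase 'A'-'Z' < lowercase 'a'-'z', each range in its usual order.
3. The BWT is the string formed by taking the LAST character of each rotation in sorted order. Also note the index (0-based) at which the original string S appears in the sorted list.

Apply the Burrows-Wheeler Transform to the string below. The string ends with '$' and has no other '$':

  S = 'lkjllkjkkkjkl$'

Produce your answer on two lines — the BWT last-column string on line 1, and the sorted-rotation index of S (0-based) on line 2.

Answer: lkkklklkjjkl$j
12

Derivation:
All 14 rotations (rotation i = S[i:]+S[:i]):
  rot[0] = lkjllkjkkkjkl$
  rot[1] = kjllkjkkkjkl$l
  rot[2] = jllkjkkkjkl$lk
  rot[3] = llkjkkkjkl$lkj
  rot[4] = lkjkkkjkl$lkjl
  rot[5] = kjkkkjkl$lkjll
  rot[6] = jkkkjkl$lkjllk
  rot[7] = kkkjkl$lkjllkj
  rot[8] = kkjkl$lkjllkjk
  rot[9] = kjkl$lkjllkjkk
  rot[10] = jkl$lkjllkjkkk
  rot[11] = kl$lkjllkjkkkj
  rot[12] = l$lkjllkjkkkjk
  rot[13] = $lkjllkjkkkjkl
Sorted (with $ < everything):
  sorted[0] = $lkjllkjkkkjkl  (last char: 'l')
  sorted[1] = jkkkjkl$lkjllk  (last char: 'k')
  sorted[2] = jkl$lkjllkjkkk  (last char: 'k')
  sorted[3] = jllkjkkkjkl$lk  (last char: 'k')
  sorted[4] = kjkkkjkl$lkjll  (last char: 'l')
  sorted[5] = kjkl$lkjllkjkk  (last char: 'k')
  sorted[6] = kjllkjkkkjkl$l  (last char: 'l')
  sorted[7] = kkjkl$lkjllkjk  (last char: 'k')
  sorted[8] = kkkjkl$lkjllkj  (last char: 'j')
  sorted[9] = kl$lkjllkjkkkj  (last char: 'j')
  sorted[10] = l$lkjllkjkkkjk  (last char: 'k')
  sorted[11] = lkjkkkjkl$lkjl  (last char: 'l')
  sorted[12] = lkjllkjkkkjkl$  (last char: '$')
  sorted[13] = llkjkkkjkl$lkj  (last char: 'j')
Last column: lkkklklkjjkl$j
Original string S is at sorted index 12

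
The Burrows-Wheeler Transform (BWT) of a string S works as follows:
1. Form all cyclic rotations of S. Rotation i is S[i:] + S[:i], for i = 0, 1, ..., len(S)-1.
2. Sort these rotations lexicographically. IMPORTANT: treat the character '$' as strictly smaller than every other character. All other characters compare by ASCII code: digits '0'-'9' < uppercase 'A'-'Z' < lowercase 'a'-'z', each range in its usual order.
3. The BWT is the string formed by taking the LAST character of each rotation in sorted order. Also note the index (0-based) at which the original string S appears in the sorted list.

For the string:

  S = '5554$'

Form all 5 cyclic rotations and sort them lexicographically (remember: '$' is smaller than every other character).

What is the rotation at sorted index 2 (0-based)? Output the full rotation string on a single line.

All 5 rotations (rotation i = S[i:]+S[:i]):
  rot[0] = 5554$
  rot[1] = 554$5
  rot[2] = 54$55
  rot[3] = 4$555
  rot[4] = $5554
Sorted (with $ < everything):
  sorted[0] = $5554
  sorted[1] = 4$555
  sorted[2] = 54$55
  sorted[3] = 554$5
  sorted[4] = 5554$
sorted[2] = 54$55

Answer: 54$55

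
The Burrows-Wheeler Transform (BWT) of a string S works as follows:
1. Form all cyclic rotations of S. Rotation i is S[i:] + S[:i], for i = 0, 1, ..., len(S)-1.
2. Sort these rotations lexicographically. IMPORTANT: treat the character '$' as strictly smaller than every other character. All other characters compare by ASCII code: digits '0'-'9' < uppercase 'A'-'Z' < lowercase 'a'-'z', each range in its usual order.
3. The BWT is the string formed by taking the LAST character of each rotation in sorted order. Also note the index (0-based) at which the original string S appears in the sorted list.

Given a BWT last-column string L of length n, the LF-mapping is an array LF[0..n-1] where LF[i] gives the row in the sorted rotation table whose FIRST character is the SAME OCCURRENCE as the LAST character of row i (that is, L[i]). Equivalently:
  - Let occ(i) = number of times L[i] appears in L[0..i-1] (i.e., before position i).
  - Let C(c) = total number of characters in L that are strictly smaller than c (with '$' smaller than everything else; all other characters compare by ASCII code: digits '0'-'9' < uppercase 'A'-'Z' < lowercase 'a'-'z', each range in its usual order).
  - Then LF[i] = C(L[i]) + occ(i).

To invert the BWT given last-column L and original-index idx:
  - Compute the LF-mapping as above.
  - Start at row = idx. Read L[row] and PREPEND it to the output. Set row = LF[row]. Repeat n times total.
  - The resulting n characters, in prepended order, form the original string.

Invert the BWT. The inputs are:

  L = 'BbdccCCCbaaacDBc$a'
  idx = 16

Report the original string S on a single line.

Answer: ccbaadBcCDcCCaabB$

Derivation:
LF mapping: 1 11 17 13 14 3 4 5 12 7 8 9 15 6 2 16 0 10
Walk LF starting at row 16, prepending L[row]:
  step 1: row=16, L[16]='$', prepend. Next row=LF[16]=0
  step 2: row=0, L[0]='B', prepend. Next row=LF[0]=1
  step 3: row=1, L[1]='b', prepend. Next row=LF[1]=11
  step 4: row=11, L[11]='a', prepend. Next row=LF[11]=9
  step 5: row=9, L[9]='a', prepend. Next row=LF[9]=7
  step 6: row=7, L[7]='C', prepend. Next row=LF[7]=5
  step 7: row=5, L[5]='C', prepend. Next row=LF[5]=3
  step 8: row=3, L[3]='c', prepend. Next row=LF[3]=13
  step 9: row=13, L[13]='D', prepend. Next row=LF[13]=6
  step 10: row=6, L[6]='C', prepend. Next row=LF[6]=4
  step 11: row=4, L[4]='c', prepend. Next row=LF[4]=14
  step 12: row=14, L[14]='B', prepend. Next row=LF[14]=2
  step 13: row=2, L[2]='d', prepend. Next row=LF[2]=17
  step 14: row=17, L[17]='a', prepend. Next row=LF[17]=10
  step 15: row=10, L[10]='a', prepend. Next row=LF[10]=8
  step 16: row=8, L[8]='b', prepend. Next row=LF[8]=12
  step 17: row=12, L[12]='c', prepend. Next row=LF[12]=15
  step 18: row=15, L[15]='c', prepend. Next row=LF[15]=16
Reversed output: ccbaadBcCDcCCaabB$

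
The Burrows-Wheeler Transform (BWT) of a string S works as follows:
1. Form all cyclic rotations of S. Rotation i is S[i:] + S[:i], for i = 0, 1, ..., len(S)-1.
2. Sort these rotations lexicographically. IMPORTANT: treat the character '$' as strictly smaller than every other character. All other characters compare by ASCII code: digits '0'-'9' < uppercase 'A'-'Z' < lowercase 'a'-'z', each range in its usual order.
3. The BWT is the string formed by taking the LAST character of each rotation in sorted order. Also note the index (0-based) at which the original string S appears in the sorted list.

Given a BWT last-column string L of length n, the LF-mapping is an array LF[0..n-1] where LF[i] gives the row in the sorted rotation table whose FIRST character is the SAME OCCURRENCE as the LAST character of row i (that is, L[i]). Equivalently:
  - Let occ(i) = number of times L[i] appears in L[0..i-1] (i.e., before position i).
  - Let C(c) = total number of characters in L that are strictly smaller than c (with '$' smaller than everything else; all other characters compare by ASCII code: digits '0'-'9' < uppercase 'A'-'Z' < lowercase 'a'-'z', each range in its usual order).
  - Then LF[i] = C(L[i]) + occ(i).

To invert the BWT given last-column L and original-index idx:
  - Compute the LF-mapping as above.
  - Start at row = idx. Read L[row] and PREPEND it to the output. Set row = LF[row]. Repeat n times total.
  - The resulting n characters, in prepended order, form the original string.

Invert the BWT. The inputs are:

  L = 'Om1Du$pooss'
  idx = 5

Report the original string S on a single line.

LF mapping: 3 4 1 2 10 0 7 5 6 8 9
Walk LF starting at row 5, prepending L[row]:
  step 1: row=5, L[5]='$', prepend. Next row=LF[5]=0
  step 2: row=0, L[0]='O', prepend. Next row=LF[0]=3
  step 3: row=3, L[3]='D', prepend. Next row=LF[3]=2
  step 4: row=2, L[2]='1', prepend. Next row=LF[2]=1
  step 5: row=1, L[1]='m', prepend. Next row=LF[1]=4
  step 6: row=4, L[4]='u', prepend. Next row=LF[4]=10
  step 7: row=10, L[10]='s', prepend. Next row=LF[10]=9
  step 8: row=9, L[9]='s', prepend. Next row=LF[9]=8
  step 9: row=8, L[8]='o', prepend. Next row=LF[8]=6
  step 10: row=6, L[6]='p', prepend. Next row=LF[6]=7
  step 11: row=7, L[7]='o', prepend. Next row=LF[7]=5
Reversed output: opossum1DO$

Answer: opossum1DO$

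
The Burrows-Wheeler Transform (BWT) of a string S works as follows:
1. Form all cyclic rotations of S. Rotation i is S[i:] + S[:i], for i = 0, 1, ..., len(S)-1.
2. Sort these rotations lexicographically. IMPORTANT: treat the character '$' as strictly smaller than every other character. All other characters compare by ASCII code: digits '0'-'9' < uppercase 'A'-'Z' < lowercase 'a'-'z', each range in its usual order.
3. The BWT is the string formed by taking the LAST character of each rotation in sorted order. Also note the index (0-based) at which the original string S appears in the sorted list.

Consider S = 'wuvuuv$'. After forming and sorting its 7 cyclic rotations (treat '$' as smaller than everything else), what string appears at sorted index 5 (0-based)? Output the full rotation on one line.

Answer: vuuv$wu

Derivation:
All 7 rotations (rotation i = S[i:]+S[:i]):
  rot[0] = wuvuuv$
  rot[1] = uvuuv$w
  rot[2] = vuuv$wu
  rot[3] = uuv$wuv
  rot[4] = uv$wuvu
  rot[5] = v$wuvuu
  rot[6] = $wuvuuv
Sorted (with $ < everything):
  sorted[0] = $wuvuuv
  sorted[1] = uuv$wuv
  sorted[2] = uv$wuvu
  sorted[3] = uvuuv$w
  sorted[4] = v$wuvuu
  sorted[5] = vuuv$wu
  sorted[6] = wuvuuv$
sorted[5] = vuuv$wu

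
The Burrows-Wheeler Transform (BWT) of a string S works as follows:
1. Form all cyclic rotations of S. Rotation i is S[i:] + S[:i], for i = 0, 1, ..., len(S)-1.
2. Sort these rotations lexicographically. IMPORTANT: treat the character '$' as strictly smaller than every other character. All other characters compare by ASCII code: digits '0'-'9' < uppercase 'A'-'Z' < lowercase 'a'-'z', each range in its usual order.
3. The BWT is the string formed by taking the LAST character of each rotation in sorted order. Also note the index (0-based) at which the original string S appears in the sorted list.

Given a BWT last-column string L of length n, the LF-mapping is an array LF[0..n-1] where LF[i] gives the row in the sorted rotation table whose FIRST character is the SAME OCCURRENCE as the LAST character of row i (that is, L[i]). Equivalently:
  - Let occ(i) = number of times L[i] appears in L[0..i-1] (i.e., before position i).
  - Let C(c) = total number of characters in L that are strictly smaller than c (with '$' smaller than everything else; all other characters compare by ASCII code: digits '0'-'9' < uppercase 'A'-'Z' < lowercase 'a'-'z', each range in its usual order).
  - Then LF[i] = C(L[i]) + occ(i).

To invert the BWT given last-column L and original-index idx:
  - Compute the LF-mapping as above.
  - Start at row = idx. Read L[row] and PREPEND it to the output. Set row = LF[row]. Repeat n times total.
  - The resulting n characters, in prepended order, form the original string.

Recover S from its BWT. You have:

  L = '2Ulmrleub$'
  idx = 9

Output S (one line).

Answer: umbrellU2$

Derivation:
LF mapping: 1 2 5 7 8 6 4 9 3 0
Walk LF starting at row 9, prepending L[row]:
  step 1: row=9, L[9]='$', prepend. Next row=LF[9]=0
  step 2: row=0, L[0]='2', prepend. Next row=LF[0]=1
  step 3: row=1, L[1]='U', prepend. Next row=LF[1]=2
  step 4: row=2, L[2]='l', prepend. Next row=LF[2]=5
  step 5: row=5, L[5]='l', prepend. Next row=LF[5]=6
  step 6: row=6, L[6]='e', prepend. Next row=LF[6]=4
  step 7: row=4, L[4]='r', prepend. Next row=LF[4]=8
  step 8: row=8, L[8]='b', prepend. Next row=LF[8]=3
  step 9: row=3, L[3]='m', prepend. Next row=LF[3]=7
  step 10: row=7, L[7]='u', prepend. Next row=LF[7]=9
Reversed output: umbrellU2$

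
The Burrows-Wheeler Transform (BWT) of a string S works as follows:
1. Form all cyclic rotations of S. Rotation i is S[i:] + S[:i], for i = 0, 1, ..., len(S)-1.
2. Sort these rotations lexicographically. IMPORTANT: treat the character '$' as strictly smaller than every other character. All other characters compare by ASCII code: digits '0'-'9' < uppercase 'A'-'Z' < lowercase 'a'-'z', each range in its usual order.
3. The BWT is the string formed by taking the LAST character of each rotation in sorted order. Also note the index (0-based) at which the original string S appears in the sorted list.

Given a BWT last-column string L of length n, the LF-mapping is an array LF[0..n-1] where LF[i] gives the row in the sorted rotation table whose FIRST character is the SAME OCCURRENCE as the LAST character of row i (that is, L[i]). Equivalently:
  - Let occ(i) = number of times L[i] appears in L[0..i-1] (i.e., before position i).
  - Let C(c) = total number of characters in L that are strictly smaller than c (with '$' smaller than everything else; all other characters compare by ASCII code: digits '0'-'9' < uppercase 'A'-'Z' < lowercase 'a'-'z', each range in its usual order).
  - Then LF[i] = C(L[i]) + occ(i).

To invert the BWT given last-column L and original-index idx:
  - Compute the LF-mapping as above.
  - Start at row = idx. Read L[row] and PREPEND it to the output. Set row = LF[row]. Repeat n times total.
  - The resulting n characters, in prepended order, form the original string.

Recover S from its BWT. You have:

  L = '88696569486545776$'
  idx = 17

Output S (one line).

Answer: 96578466478669558$

Derivation:
LF mapping: 13 14 6 16 7 3 8 17 1 15 9 4 2 5 11 12 10 0
Walk LF starting at row 17, prepending L[row]:
  step 1: row=17, L[17]='$', prepend. Next row=LF[17]=0
  step 2: row=0, L[0]='8', prepend. Next row=LF[0]=13
  step 3: row=13, L[13]='5', prepend. Next row=LF[13]=5
  step 4: row=5, L[5]='5', prepend. Next row=LF[5]=3
  step 5: row=3, L[3]='9', prepend. Next row=LF[3]=16
  step 6: row=16, L[16]='6', prepend. Next row=LF[16]=10
  step 7: row=10, L[10]='6', prepend. Next row=LF[10]=9
  step 8: row=9, L[9]='8', prepend. Next row=LF[9]=15
  step 9: row=15, L[15]='7', prepend. Next row=LF[15]=12
  step 10: row=12, L[12]='4', prepend. Next row=LF[12]=2
  step 11: row=2, L[2]='6', prepend. Next row=LF[2]=6
  step 12: row=6, L[6]='6', prepend. Next row=LF[6]=8
  step 13: row=8, L[8]='4', prepend. Next row=LF[8]=1
  step 14: row=1, L[1]='8', prepend. Next row=LF[1]=14
  step 15: row=14, L[14]='7', prepend. Next row=LF[14]=11
  step 16: row=11, L[11]='5', prepend. Next row=LF[11]=4
  step 17: row=4, L[4]='6', prepend. Next row=LF[4]=7
  step 18: row=7, L[7]='9', prepend. Next row=LF[7]=17
Reversed output: 96578466478669558$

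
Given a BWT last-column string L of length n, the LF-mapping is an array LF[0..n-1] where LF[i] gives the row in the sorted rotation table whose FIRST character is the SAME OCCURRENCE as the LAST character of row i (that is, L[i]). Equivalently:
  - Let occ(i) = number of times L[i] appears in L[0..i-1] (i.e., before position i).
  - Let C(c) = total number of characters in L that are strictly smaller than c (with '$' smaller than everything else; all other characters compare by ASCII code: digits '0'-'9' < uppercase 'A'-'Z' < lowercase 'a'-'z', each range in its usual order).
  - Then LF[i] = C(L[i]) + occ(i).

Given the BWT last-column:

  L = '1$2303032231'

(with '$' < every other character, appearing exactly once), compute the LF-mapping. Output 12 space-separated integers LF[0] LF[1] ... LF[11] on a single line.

Answer: 3 0 5 8 1 9 2 10 6 7 11 4

Derivation:
Char counts: '$':1, '0':2, '1':2, '2':3, '3':4
C (first-col start): C('$')=0, C('0')=1, C('1')=3, C('2')=5, C('3')=8
L[0]='1': occ=0, LF[0]=C('1')+0=3+0=3
L[1]='$': occ=0, LF[1]=C('$')+0=0+0=0
L[2]='2': occ=0, LF[2]=C('2')+0=5+0=5
L[3]='3': occ=0, LF[3]=C('3')+0=8+0=8
L[4]='0': occ=0, LF[4]=C('0')+0=1+0=1
L[5]='3': occ=1, LF[5]=C('3')+1=8+1=9
L[6]='0': occ=1, LF[6]=C('0')+1=1+1=2
L[7]='3': occ=2, LF[7]=C('3')+2=8+2=10
L[8]='2': occ=1, LF[8]=C('2')+1=5+1=6
L[9]='2': occ=2, LF[9]=C('2')+2=5+2=7
L[10]='3': occ=3, LF[10]=C('3')+3=8+3=11
L[11]='1': occ=1, LF[11]=C('1')+1=3+1=4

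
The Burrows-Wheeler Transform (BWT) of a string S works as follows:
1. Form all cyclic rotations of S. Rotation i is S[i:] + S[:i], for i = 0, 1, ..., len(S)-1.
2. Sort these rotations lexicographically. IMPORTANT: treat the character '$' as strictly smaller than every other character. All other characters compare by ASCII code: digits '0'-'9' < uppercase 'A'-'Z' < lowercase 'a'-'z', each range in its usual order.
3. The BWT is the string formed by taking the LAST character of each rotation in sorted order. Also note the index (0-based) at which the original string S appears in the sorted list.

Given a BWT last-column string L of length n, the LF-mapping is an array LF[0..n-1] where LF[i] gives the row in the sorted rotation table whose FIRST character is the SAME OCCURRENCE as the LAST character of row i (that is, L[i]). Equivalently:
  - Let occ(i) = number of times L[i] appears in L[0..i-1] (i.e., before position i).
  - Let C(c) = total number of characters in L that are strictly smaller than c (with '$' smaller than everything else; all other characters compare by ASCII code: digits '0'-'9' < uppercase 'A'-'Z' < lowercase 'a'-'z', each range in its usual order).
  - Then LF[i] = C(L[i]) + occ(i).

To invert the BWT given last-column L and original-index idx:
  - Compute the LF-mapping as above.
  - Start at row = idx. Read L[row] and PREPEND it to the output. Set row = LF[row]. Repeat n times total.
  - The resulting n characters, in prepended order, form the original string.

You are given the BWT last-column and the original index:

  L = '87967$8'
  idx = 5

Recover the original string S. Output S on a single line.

LF mapping: 4 2 6 1 3 0 5
Walk LF starting at row 5, prepending L[row]:
  step 1: row=5, L[5]='$', prepend. Next row=LF[5]=0
  step 2: row=0, L[0]='8', prepend. Next row=LF[0]=4
  step 3: row=4, L[4]='7', prepend. Next row=LF[4]=3
  step 4: row=3, L[3]='6', prepend. Next row=LF[3]=1
  step 5: row=1, L[1]='7', prepend. Next row=LF[1]=2
  step 6: row=2, L[2]='9', prepend. Next row=LF[2]=6
  step 7: row=6, L[6]='8', prepend. Next row=LF[6]=5
Reversed output: 897678$

Answer: 897678$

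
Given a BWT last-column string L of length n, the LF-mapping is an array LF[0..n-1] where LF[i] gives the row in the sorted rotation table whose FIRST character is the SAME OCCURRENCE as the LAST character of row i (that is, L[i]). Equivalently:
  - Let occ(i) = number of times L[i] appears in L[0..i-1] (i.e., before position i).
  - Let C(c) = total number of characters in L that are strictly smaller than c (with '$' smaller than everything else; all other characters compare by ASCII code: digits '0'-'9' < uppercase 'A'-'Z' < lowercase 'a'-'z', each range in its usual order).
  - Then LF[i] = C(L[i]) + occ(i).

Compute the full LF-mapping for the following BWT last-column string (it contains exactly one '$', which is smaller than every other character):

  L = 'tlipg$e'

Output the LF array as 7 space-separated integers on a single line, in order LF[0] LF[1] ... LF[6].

Char counts: '$':1, 'e':1, 'g':1, 'i':1, 'l':1, 'p':1, 't':1
C (first-col start): C('$')=0, C('e')=1, C('g')=2, C('i')=3, C('l')=4, C('p')=5, C('t')=6
L[0]='t': occ=0, LF[0]=C('t')+0=6+0=6
L[1]='l': occ=0, LF[1]=C('l')+0=4+0=4
L[2]='i': occ=0, LF[2]=C('i')+0=3+0=3
L[3]='p': occ=0, LF[3]=C('p')+0=5+0=5
L[4]='g': occ=0, LF[4]=C('g')+0=2+0=2
L[5]='$': occ=0, LF[5]=C('$')+0=0+0=0
L[6]='e': occ=0, LF[6]=C('e')+0=1+0=1

Answer: 6 4 3 5 2 0 1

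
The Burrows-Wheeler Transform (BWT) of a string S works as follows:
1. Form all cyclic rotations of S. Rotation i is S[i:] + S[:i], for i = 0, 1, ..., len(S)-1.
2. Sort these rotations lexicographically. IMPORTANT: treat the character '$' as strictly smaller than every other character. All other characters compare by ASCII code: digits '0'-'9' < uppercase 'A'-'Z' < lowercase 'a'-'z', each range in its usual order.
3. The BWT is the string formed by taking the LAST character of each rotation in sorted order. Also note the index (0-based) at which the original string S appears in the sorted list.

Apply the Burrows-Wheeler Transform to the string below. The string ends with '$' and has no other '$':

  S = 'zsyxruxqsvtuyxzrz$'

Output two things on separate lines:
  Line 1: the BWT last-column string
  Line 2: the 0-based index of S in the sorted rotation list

Answer: zxxzqzvrtsuyysurx$
17

Derivation:
All 18 rotations (rotation i = S[i:]+S[:i]):
  rot[0] = zsyxruxqsvtuyxzrz$
  rot[1] = syxruxqsvtuyxzrz$z
  rot[2] = yxruxqsvtuyxzrz$zs
  rot[3] = xruxqsvtuyxzrz$zsy
  rot[4] = ruxqsvtuyxzrz$zsyx
  rot[5] = uxqsvtuyxzrz$zsyxr
  rot[6] = xqsvtuyxzrz$zsyxru
  rot[7] = qsvtuyxzrz$zsyxrux
  rot[8] = svtuyxzrz$zsyxruxq
  rot[9] = vtuyxzrz$zsyxruxqs
  rot[10] = tuyxzrz$zsyxruxqsv
  rot[11] = uyxzrz$zsyxruxqsvt
  rot[12] = yxzrz$zsyxruxqsvtu
  rot[13] = xzrz$zsyxruxqsvtuy
  rot[14] = zrz$zsyxruxqsvtuyx
  rot[15] = rz$zsyxruxqsvtuyxz
  rot[16] = z$zsyxruxqsvtuyxzr
  rot[17] = $zsyxruxqsvtuyxzrz
Sorted (with $ < everything):
  sorted[0] = $zsyxruxqsvtuyxzrz  (last char: 'z')
  sorted[1] = qsvtuyxzrz$zsyxrux  (last char: 'x')
  sorted[2] = ruxqsvtuyxzrz$zsyx  (last char: 'x')
  sorted[3] = rz$zsyxruxqsvtuyxz  (last char: 'z')
  sorted[4] = svtuyxzrz$zsyxruxq  (last char: 'q')
  sorted[5] = syxruxqsvtuyxzrz$z  (last char: 'z')
  sorted[6] = tuyxzrz$zsyxruxqsv  (last char: 'v')
  sorted[7] = uxqsvtuyxzrz$zsyxr  (last char: 'r')
  sorted[8] = uyxzrz$zsyxruxqsvt  (last char: 't')
  sorted[9] = vtuyxzrz$zsyxruxqs  (last char: 's')
  sorted[10] = xqsvtuyxzrz$zsyxru  (last char: 'u')
  sorted[11] = xruxqsvtuyxzrz$zsy  (last char: 'y')
  sorted[12] = xzrz$zsyxruxqsvtuy  (last char: 'y')
  sorted[13] = yxruxqsvtuyxzrz$zs  (last char: 's')
  sorted[14] = yxzrz$zsyxruxqsvtu  (last char: 'u')
  sorted[15] = z$zsyxruxqsvtuyxzr  (last char: 'r')
  sorted[16] = zrz$zsyxruxqsvtuyx  (last char: 'x')
  sorted[17] = zsyxruxqsvtuyxzrz$  (last char: '$')
Last column: zxxzqzvrtsuyysurx$
Original string S is at sorted index 17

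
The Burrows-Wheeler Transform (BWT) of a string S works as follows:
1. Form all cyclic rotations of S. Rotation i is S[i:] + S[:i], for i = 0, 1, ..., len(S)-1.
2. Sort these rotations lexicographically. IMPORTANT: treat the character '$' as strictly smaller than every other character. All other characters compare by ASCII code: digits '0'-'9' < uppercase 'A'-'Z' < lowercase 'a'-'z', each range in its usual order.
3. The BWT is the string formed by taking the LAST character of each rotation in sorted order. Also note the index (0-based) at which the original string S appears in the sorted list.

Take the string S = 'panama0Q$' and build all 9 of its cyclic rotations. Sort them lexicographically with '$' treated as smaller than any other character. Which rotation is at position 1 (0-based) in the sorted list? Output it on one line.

Answer: 0Q$panama

Derivation:
All 9 rotations (rotation i = S[i:]+S[:i]):
  rot[0] = panama0Q$
  rot[1] = anama0Q$p
  rot[2] = nama0Q$pa
  rot[3] = ama0Q$pan
  rot[4] = ma0Q$pana
  rot[5] = a0Q$panam
  rot[6] = 0Q$panama
  rot[7] = Q$panama0
  rot[8] = $panama0Q
Sorted (with $ < everything):
  sorted[0] = $panama0Q
  sorted[1] = 0Q$panama
  sorted[2] = Q$panama0
  sorted[3] = a0Q$panam
  sorted[4] = ama0Q$pan
  sorted[5] = anama0Q$p
  sorted[6] = ma0Q$pana
  sorted[7] = nama0Q$pa
  sorted[8] = panama0Q$
sorted[1] = 0Q$panama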